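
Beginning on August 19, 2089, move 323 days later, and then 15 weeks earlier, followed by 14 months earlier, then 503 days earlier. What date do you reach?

September 10, 2087

Adding 323 days from August 19, 2089:
August has 31 days, so 31 − 19 = 12 days remain after August 19, 2089; 323 − 12 = 311 left.
September 2089 has 30 days: 311 − 30 = 281 left.
October 2089 has 31 days: 281 − 31 = 250 left.
November 2089 has 30 days: 250 − 30 = 220 left.
December 2089 has 31 days: 220 − 31 = 189 left.
January 2090 has 31 days: 189 − 31 = 158 left.
February 2090 has 28 days (2090 is not a leap year): 158 − 28 = 130 left.
March 2090 has 31 days: 130 − 31 = 99 left.
April 2090 has 30 days: 99 − 30 = 69 left.
May 2090 has 31 days: 69 − 31 = 38 left.
June 2090 has 30 days: 38 − 30 = 8 left.
8 days into July 2090 → July 8, 2090.
Going back 15 weeks (= 105 days) from July 8, 2090:
Going back 8 days from July 8, 2090 reaches the end of the previous month; 105 − 8 = 97 left.
June 2090 has 30 days: 97 − 30 = 67 left.
May 2090 has 31 days: 67 − 31 = 36 left.
April 2090 has 30 days: 36 − 30 = 6 left.
March 2090 has 31 days; 31 − 6 = 25 → March 25, 2090.
Counting back 14 months from March 25, 2090:
month 3 − 14 = -11, which is month 1 of year 2089 → January 2089.
Day 25 is valid in January, giving January 25, 2089.
Counting back 503 days from January 25, 2089:
Going back 25 days from January 25, 2089 reaches the end of the previous month; 503 − 25 = 478 left.
December 2088 has 31 days: 478 − 31 = 447 left.
November 2088 has 30 days: 447 − 30 = 417 left.
October 2088 has 31 days: 417 − 31 = 386 left.
September 2088 has 30 days: 386 − 30 = 356 left.
August 2088 has 31 days: 356 − 31 = 325 left.
July 2088 has 31 days: 325 − 31 = 294 left.
June 2088 has 30 days: 294 − 30 = 264 left.
May 2088 has 31 days: 264 − 31 = 233 left.
April 2088 has 30 days: 233 − 30 = 203 left.
March 2088 has 31 days: 203 − 31 = 172 left.
February 2088 has 29 days (2088 is a leap year): 172 − 29 = 143 left.
January 2088 has 31 days: 143 − 31 = 112 left.
December 2087 has 31 days: 112 − 31 = 81 left.
November 2087 has 30 days: 81 − 30 = 51 left.
October 2087 has 31 days: 51 − 31 = 20 left.
September 2087 has 30 days; 30 − 20 = 10 → September 10, 2087.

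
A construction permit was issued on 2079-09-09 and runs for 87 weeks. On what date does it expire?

Counting forward 87 weeks = 609 days from September 9, 2079.
September has 30 days, so 30 − 9 = 21 days remain after September 9, 2079; 609 − 21 = 588 left.
October 2079 has 31 days: 588 − 31 = 557 left.
November 2079 has 30 days: 557 − 30 = 527 left.
December 2079 has 31 days: 527 − 31 = 496 left.
January 2080 has 31 days: 496 − 31 = 465 left.
February 2080 has 29 days (2080 is a leap year): 465 − 29 = 436 left.
March 2080 has 31 days: 436 − 31 = 405 left.
April 2080 has 30 days: 405 − 30 = 375 left.
May 2080 has 31 days: 375 − 31 = 344 left.
June 2080 has 30 days: 344 − 30 = 314 left.
July 2080 has 31 days: 314 − 31 = 283 left.
August 2080 has 31 days: 283 − 31 = 252 left.
September 2080 has 30 days: 252 − 30 = 222 left.
October 2080 has 31 days: 222 − 31 = 191 left.
November 2080 has 30 days: 191 − 30 = 161 left.
December 2080 has 31 days: 161 − 31 = 130 left.
January 2081 has 31 days: 130 − 31 = 99 left.
February 2081 has 28 days (2081 is not a leap year): 99 − 28 = 71 left.
March 2081 has 31 days: 71 − 31 = 40 left.
April 2081 has 30 days: 40 − 30 = 10 left.
10 days into May 2081 → May 10, 2081.

May 10, 2081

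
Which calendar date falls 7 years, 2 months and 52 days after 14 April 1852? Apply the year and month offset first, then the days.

Advancing 7 years, 2 months and 52 days from April 14, 1852: first the month/year part, then the days.
+7 years → 1859; month 4 + 2 = 6 → June 1859.
Day 14 is valid in June, giving June 14, 1859.
Now add 52 days from June 14, 1859.
June has 30 days, so 30 − 14 = 16 days remain after June 14, 1859; 52 − 16 = 36 left.
July 1859 has 31 days: 36 − 31 = 5 left.
5 days into August 1859 → August 5, 1859.

August 5, 1859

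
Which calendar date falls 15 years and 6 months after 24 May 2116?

November 24, 2131

Adding 15 years and 6 months from May 24, 2116.
+15 years → 2131; month 5 + 6 = 11 → November 2131.
Day 24 is valid in November, giving November 24, 2131.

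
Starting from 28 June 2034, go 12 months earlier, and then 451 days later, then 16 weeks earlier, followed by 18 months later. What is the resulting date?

December 2, 2035

Going back 12 months from June 28, 2034:
month 6 − 12 = -6, which is month 6 of year 2033 → June 2033.
Day 28 is valid in June, giving June 28, 2033.
Counting forward 451 days from June 28, 2033:
June has 30 days, so 30 − 28 = 2 days remain after June 28, 2033; 451 − 2 = 449 left.
July 2033 has 31 days: 449 − 31 = 418 left.
August 2033 has 31 days: 418 − 31 = 387 left.
September 2033 has 30 days: 387 − 30 = 357 left.
October 2033 has 31 days: 357 − 31 = 326 left.
November 2033 has 30 days: 326 − 30 = 296 left.
December 2033 has 31 days: 296 − 31 = 265 left.
January 2034 has 31 days: 265 − 31 = 234 left.
February 2034 has 28 days (2034 is not a leap year): 234 − 28 = 206 left.
March 2034 has 31 days: 206 − 31 = 175 left.
April 2034 has 30 days: 175 − 30 = 145 left.
May 2034 has 31 days: 145 − 31 = 114 left.
June 2034 has 30 days: 114 − 30 = 84 left.
July 2034 has 31 days: 84 − 31 = 53 left.
August 2034 has 31 days: 53 − 31 = 22 left.
22 days into September 2034 → September 22, 2034.
Going back 16 weeks (= 112 days) from September 22, 2034:
Going back 22 days from September 22, 2034 reaches the end of the previous month; 112 − 22 = 90 left.
August 2034 has 31 days: 90 − 31 = 59 left.
July 2034 has 31 days: 59 − 31 = 28 left.
June 2034 has 30 days; 30 − 28 = 2 → June 2, 2034.
Counting forward 18 months from June 2, 2034:
month 6 + 18 = 24, which is month 12 of year 2035 → December 2035.
Day 2 is valid in December, giving December 2, 2035.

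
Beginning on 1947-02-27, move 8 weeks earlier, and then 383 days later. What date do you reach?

January 20, 1948

Counting back 8 weeks (= 56 days) from February 27, 1947:
Going back 27 days from February 27, 1947 reaches the end of the previous month; 56 − 27 = 29 left.
January 1947 has 31 days; 31 − 29 = 2 → January 2, 1947.
Adding 383 days from January 2, 1947:
January has 31 days, so 31 − 2 = 29 days remain after January 2, 1947; 383 − 29 = 354 left.
February 1947 has 28 days (1947 is not a leap year): 354 − 28 = 326 left.
March 1947 has 31 days: 326 − 31 = 295 left.
April 1947 has 30 days: 295 − 30 = 265 left.
May 1947 has 31 days: 265 − 31 = 234 left.
June 1947 has 30 days: 234 − 30 = 204 left.
July 1947 has 31 days: 204 − 31 = 173 left.
August 1947 has 31 days: 173 − 31 = 142 left.
September 1947 has 30 days: 142 − 30 = 112 left.
October 1947 has 31 days: 112 − 31 = 81 left.
November 1947 has 30 days: 81 − 30 = 51 left.
December 1947 has 31 days: 51 − 31 = 20 left.
20 days into January 1948 → January 20, 1948.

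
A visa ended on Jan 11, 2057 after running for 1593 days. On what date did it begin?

September 1, 2052

Subtracting 1593 days from January 11, 2057.
Going back 11 days from January 11, 2057 reaches the end of the previous month; 1593 − 11 = 1582 left.
December 2056 has 31 days: 1582 − 31 = 1551 left.
November 2056 has 30 days: 1551 − 30 = 1521 left.
October 2056 has 31 days: 1521 − 31 = 1490 left.
September 2056 has 30 days: 1490 − 30 = 1460 left.
August 2056 has 31 days: 1460 − 31 = 1429 left.
July 2056 has 31 days: 1429 − 31 = 1398 left.
June 2056 has 30 days: 1398 − 30 = 1368 left.
May 2056 has 31 days: 1368 − 31 = 1337 left.
April 2056 has 30 days: 1337 − 30 = 1307 left.
March 2056 has 31 days: 1307 − 31 = 1276 left.
February 2056 has 29 days (2056 is a leap year): 1276 − 29 = 1247 left.
January 2056 has 31 days: 1247 − 31 = 1216 left.
December 2055 has 31 days: 1216 − 31 = 1185 left.
November 2055 has 30 days: 1185 − 30 = 1155 left.
October 2055 has 31 days: 1155 − 31 = 1124 left.
September 2055 has 30 days: 1124 − 30 = 1094 left.
August 2055 has 31 days: 1094 − 31 = 1063 left.
July 2055 has 31 days: 1063 − 31 = 1032 left.
June 2055 has 30 days: 1032 − 30 = 1002 left.
May 2055 has 31 days: 1002 − 31 = 971 left.
April 2055 has 30 days: 971 − 30 = 941 left.
March 2055 has 31 days: 941 − 31 = 910 left.
February 2055 has 28 days (2055 is not a leap year): 910 − 28 = 882 left.
January 2055 has 31 days: 882 − 31 = 851 left.
December 2054 has 31 days: 851 − 31 = 820 left.
November 2054 has 30 days: 820 − 30 = 790 left.
October 2054 has 31 days: 790 − 31 = 759 left.
September 2054 has 30 days: 759 − 30 = 729 left.
August 2054 has 31 days: 729 − 31 = 698 left.
July 2054 has 31 days: 698 − 31 = 667 left.
June 2054 has 30 days: 667 − 30 = 637 left.
May 2054 has 31 days: 637 − 31 = 606 left.
April 2054 has 30 days: 606 − 30 = 576 left.
March 2054 has 31 days: 576 − 31 = 545 left.
February 2054 has 28 days (2054 is not a leap year): 545 − 28 = 517 left.
January 2054 has 31 days: 517 − 31 = 486 left.
December 2053 has 31 days: 486 − 31 = 455 left.
November 2053 has 30 days: 455 − 30 = 425 left.
October 2053 has 31 days: 425 − 31 = 394 left.
September 2053 has 30 days: 394 − 30 = 364 left.
August 2053 has 31 days: 364 − 31 = 333 left.
July 2053 has 31 days: 333 − 31 = 302 left.
June 2053 has 30 days: 302 − 30 = 272 left.
May 2053 has 31 days: 272 − 31 = 241 left.
April 2053 has 30 days: 241 − 30 = 211 left.
March 2053 has 31 days: 211 − 31 = 180 left.
February 2053 has 28 days (2053 is not a leap year): 180 − 28 = 152 left.
January 2053 has 31 days: 152 − 31 = 121 left.
December 2052 has 31 days: 121 − 31 = 90 left.
November 2052 has 30 days: 90 − 30 = 60 left.
October 2052 has 31 days: 60 − 31 = 29 left.
September 2052 has 30 days; 30 − 29 = 1 → September 1, 2052.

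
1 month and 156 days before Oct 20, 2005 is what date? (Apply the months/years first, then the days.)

Subtracting 1 month and 156 days from October 20, 2005: first the month/year part, then the days.
month 10 − 1 = 9 → September 2005.
Day 20 is valid in September, giving September 20, 2005.
Now subtract 156 days from September 20, 2005.
Going back 20 days from September 20, 2005 reaches the end of the previous month; 156 − 20 = 136 left.
August 2005 has 31 days: 136 − 31 = 105 left.
July 2005 has 31 days: 105 − 31 = 74 left.
June 2005 has 30 days: 74 − 30 = 44 left.
May 2005 has 31 days: 44 − 31 = 13 left.
April 2005 has 30 days; 30 − 13 = 17 → April 17, 2005.

April 17, 2005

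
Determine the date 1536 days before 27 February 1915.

Subtracting 1536 days from February 27, 1915.
Going back 27 days from February 27, 1915 reaches the end of the previous month; 1536 − 27 = 1509 left.
January 1915 has 31 days: 1509 − 31 = 1478 left.
December 1914 has 31 days: 1478 − 31 = 1447 left.
November 1914 has 30 days: 1447 − 30 = 1417 left.
October 1914 has 31 days: 1417 − 31 = 1386 left.
September 1914 has 30 days: 1386 − 30 = 1356 left.
August 1914 has 31 days: 1356 − 31 = 1325 left.
July 1914 has 31 days: 1325 − 31 = 1294 left.
June 1914 has 30 days: 1294 − 30 = 1264 left.
May 1914 has 31 days: 1264 − 31 = 1233 left.
April 1914 has 30 days: 1233 − 30 = 1203 left.
March 1914 has 31 days: 1203 − 31 = 1172 left.
February 1914 has 28 days (1914 is not a leap year): 1172 − 28 = 1144 left.
January 1914 has 31 days: 1144 − 31 = 1113 left.
December 1913 has 31 days: 1113 − 31 = 1082 left.
November 1913 has 30 days: 1082 − 30 = 1052 left.
October 1913 has 31 days: 1052 − 31 = 1021 left.
September 1913 has 30 days: 1021 − 30 = 991 left.
August 1913 has 31 days: 991 − 31 = 960 left.
July 1913 has 31 days: 960 − 31 = 929 left.
June 1913 has 30 days: 929 − 30 = 899 left.
May 1913 has 31 days: 899 − 31 = 868 left.
April 1913 has 30 days: 868 − 30 = 838 left.
March 1913 has 31 days: 838 − 31 = 807 left.
February 1913 has 28 days (1913 is not a leap year): 807 − 28 = 779 left.
January 1913 has 31 days: 779 − 31 = 748 left.
December 1912 has 31 days: 748 − 31 = 717 left.
November 1912 has 30 days: 717 − 30 = 687 left.
October 1912 has 31 days: 687 − 31 = 656 left.
September 1912 has 30 days: 656 − 30 = 626 left.
August 1912 has 31 days: 626 − 31 = 595 left.
July 1912 has 31 days: 595 − 31 = 564 left.
June 1912 has 30 days: 564 − 30 = 534 left.
May 1912 has 31 days: 534 − 31 = 503 left.
April 1912 has 30 days: 503 − 30 = 473 left.
March 1912 has 31 days: 473 − 31 = 442 left.
February 1912 has 29 days (1912 is a leap year): 442 − 29 = 413 left.
January 1912 has 31 days: 413 − 31 = 382 left.
December 1911 has 31 days: 382 − 31 = 351 left.
November 1911 has 30 days: 351 − 30 = 321 left.
October 1911 has 31 days: 321 − 31 = 290 left.
September 1911 has 30 days: 290 − 30 = 260 left.
August 1911 has 31 days: 260 − 31 = 229 left.
July 1911 has 31 days: 229 − 31 = 198 left.
June 1911 has 30 days: 198 − 30 = 168 left.
May 1911 has 31 days: 168 − 31 = 137 left.
April 1911 has 30 days: 137 − 30 = 107 left.
March 1911 has 31 days: 107 − 31 = 76 left.
February 1911 has 28 days (1911 is not a leap year): 76 − 28 = 48 left.
January 1911 has 31 days: 48 − 31 = 17 left.
December 1910 has 31 days; 31 − 17 = 14 → December 14, 1910.

December 14, 1910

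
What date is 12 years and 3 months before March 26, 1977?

Subtracting 12 years and 3 months from March 26, 1977.
-12 years → 1965; month 3 − 3 = 0, which is month 12 of year 1964 → December 1964.
Day 26 is valid in December, giving December 26, 1964.

December 26, 1964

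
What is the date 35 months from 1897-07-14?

June 14, 1900

Counting forward 35 months from July 14, 1897.
month 7 + 35 = 42, which is month 6 of year 1900 → June 1900.
Day 14 is valid in June, giving June 14, 1900.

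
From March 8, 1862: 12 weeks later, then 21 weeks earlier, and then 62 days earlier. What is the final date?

November 3, 1861

Advancing 12 weeks (= 84 days) from March 8, 1862:
March has 31 days, so 31 − 8 = 23 days remain after March 8, 1862; 84 − 23 = 61 left.
April 1862 has 30 days: 61 − 30 = 31 left.
31 days into May 1862 → May 31, 1862.
Subtracting 21 weeks (= 147 days) from May 31, 1862:
Going back 31 days from May 31, 1862 reaches the end of the previous month; 147 − 31 = 116 left.
April 1862 has 30 days: 116 − 30 = 86 left.
March 1862 has 31 days: 86 − 31 = 55 left.
February 1862 has 28 days (1862 is not a leap year): 55 − 28 = 27 left.
January 1862 has 31 days; 31 − 27 = 4 → January 4, 1862.
Subtracting 62 days from January 4, 1862:
Going back 4 days from January 4, 1862 reaches the end of the previous month; 62 − 4 = 58 left.
December 1861 has 31 days: 58 − 31 = 27 left.
November 1861 has 30 days; 30 − 27 = 3 → November 3, 1861.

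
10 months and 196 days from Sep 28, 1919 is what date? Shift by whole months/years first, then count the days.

February 9, 1921

Counting forward 10 months and 196 days from September 28, 1919: first the month/year part, then the days.
month 9 + 10 = 19, which is month 7 of year 1920 → July 1920.
Day 28 is valid in July, giving July 28, 1920.
Now add 196 days from July 28, 1920.
July has 31 days, so 31 − 28 = 3 days remain after July 28, 1920; 196 − 3 = 193 left.
August 1920 has 31 days: 193 − 31 = 162 left.
September 1920 has 30 days: 162 − 30 = 132 left.
October 1920 has 31 days: 132 − 31 = 101 left.
November 1920 has 30 days: 101 − 30 = 71 left.
December 1920 has 31 days: 71 − 31 = 40 left.
January 1921 has 31 days: 40 − 31 = 9 left.
9 days into February 1921 → February 9, 1921.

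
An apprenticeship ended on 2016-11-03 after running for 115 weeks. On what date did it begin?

August 21, 2014

Going back 115 weeks = 805 days from November 3, 2016.
Going back 3 days from November 3, 2016 reaches the end of the previous month; 805 − 3 = 802 left.
October 2016 has 31 days: 802 − 31 = 771 left.
September 2016 has 30 days: 771 − 30 = 741 left.
August 2016 has 31 days: 741 − 31 = 710 left.
July 2016 has 31 days: 710 − 31 = 679 left.
June 2016 has 30 days: 679 − 30 = 649 left.
May 2016 has 31 days: 649 − 31 = 618 left.
April 2016 has 30 days: 618 − 30 = 588 left.
March 2016 has 31 days: 588 − 31 = 557 left.
February 2016 has 29 days (2016 is a leap year): 557 − 29 = 528 left.
January 2016 has 31 days: 528 − 31 = 497 left.
December 2015 has 31 days: 497 − 31 = 466 left.
November 2015 has 30 days: 466 − 30 = 436 left.
October 2015 has 31 days: 436 − 31 = 405 left.
September 2015 has 30 days: 405 − 30 = 375 left.
August 2015 has 31 days: 375 − 31 = 344 left.
July 2015 has 31 days: 344 − 31 = 313 left.
June 2015 has 30 days: 313 − 30 = 283 left.
May 2015 has 31 days: 283 − 31 = 252 left.
April 2015 has 30 days: 252 − 30 = 222 left.
March 2015 has 31 days: 222 − 31 = 191 left.
February 2015 has 28 days (2015 is not a leap year): 191 − 28 = 163 left.
January 2015 has 31 days: 163 − 31 = 132 left.
December 2014 has 31 days: 132 − 31 = 101 left.
November 2014 has 30 days: 101 − 30 = 71 left.
October 2014 has 31 days: 71 − 31 = 40 left.
September 2014 has 30 days: 40 − 30 = 10 left.
August 2014 has 31 days; 31 − 10 = 21 → August 21, 2014.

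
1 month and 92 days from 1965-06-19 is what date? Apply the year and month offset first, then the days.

Counting forward 1 month and 92 days from June 19, 1965: first the month/year part, then the days.
month 6 + 1 = 7 → July 1965.
Day 19 is valid in July, giving July 19, 1965.
Now add 92 days from July 19, 1965.
July has 31 days, so 31 − 19 = 12 days remain after July 19, 1965; 92 − 12 = 80 left.
August 1965 has 31 days: 80 − 31 = 49 left.
September 1965 has 30 days: 49 − 30 = 19 left.
19 days into October 1965 → October 19, 1965.

October 19, 1965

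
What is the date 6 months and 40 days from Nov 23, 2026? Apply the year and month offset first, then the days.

July 2, 2027

Counting forward 6 months and 40 days from November 23, 2026: first the month/year part, then the days.
month 11 + 6 = 17, which is month 5 of year 2027 → May 2027.
Day 23 is valid in May, giving May 23, 2027.
Now add 40 days from May 23, 2027.
May has 31 days, so 31 − 23 = 8 days remain after May 23, 2027; 40 − 8 = 32 left.
June 2027 has 30 days: 32 − 30 = 2 left.
2 days into July 2027 → July 2, 2027.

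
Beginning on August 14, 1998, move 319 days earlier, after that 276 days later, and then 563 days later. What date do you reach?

Going back 319 days from August 14, 1998:
Going back 14 days from August 14, 1998 reaches the end of the previous month; 319 − 14 = 305 left.
July 1998 has 31 days: 305 − 31 = 274 left.
June 1998 has 30 days: 274 − 30 = 244 left.
May 1998 has 31 days: 244 − 31 = 213 left.
April 1998 has 30 days: 213 − 30 = 183 left.
March 1998 has 31 days: 183 − 31 = 152 left.
February 1998 has 28 days (1998 is not a leap year): 152 − 28 = 124 left.
January 1998 has 31 days: 124 − 31 = 93 left.
December 1997 has 31 days: 93 − 31 = 62 left.
November 1997 has 30 days: 62 − 30 = 32 left.
October 1997 has 31 days: 32 − 31 = 1 left.
September 1997 has 30 days; 30 − 1 = 29 → September 29, 1997.
Adding 276 days from September 29, 1997:
September has 30 days, so 30 − 29 = 1 day remains after September 29, 1997; 276 − 1 = 275 left.
October 1997 has 31 days: 275 − 31 = 244 left.
November 1997 has 30 days: 244 − 30 = 214 left.
December 1997 has 31 days: 214 − 31 = 183 left.
January 1998 has 31 days: 183 − 31 = 152 left.
February 1998 has 28 days (1998 is not a leap year): 152 − 28 = 124 left.
March 1998 has 31 days: 124 − 31 = 93 left.
April 1998 has 30 days: 93 − 30 = 63 left.
May 1998 has 31 days: 63 − 31 = 32 left.
June 1998 has 30 days: 32 − 30 = 2 left.
2 days into July 1998 → July 2, 1998.
Advancing 563 days from July 2, 1998:
July has 31 days, so 31 − 2 = 29 days remain after July 2, 1998; 563 − 29 = 534 left.
August 1998 has 31 days: 534 − 31 = 503 left.
September 1998 has 30 days: 503 − 30 = 473 left.
October 1998 has 31 days: 473 − 31 = 442 left.
November 1998 has 30 days: 442 − 30 = 412 left.
December 1998 has 31 days: 412 − 31 = 381 left.
January 1999 has 31 days: 381 − 31 = 350 left.
February 1999 has 28 days (1999 is not a leap year): 350 − 28 = 322 left.
March 1999 has 31 days: 322 − 31 = 291 left.
April 1999 has 30 days: 291 − 30 = 261 left.
May 1999 has 31 days: 261 − 31 = 230 left.
June 1999 has 30 days: 230 − 30 = 200 left.
July 1999 has 31 days: 200 − 31 = 169 left.
August 1999 has 31 days: 169 − 31 = 138 left.
September 1999 has 30 days: 138 − 30 = 108 left.
October 1999 has 31 days: 108 − 31 = 77 left.
November 1999 has 30 days: 77 − 30 = 47 left.
December 1999 has 31 days: 47 − 31 = 16 left.
16 days into January 2000 → January 16, 2000.

January 16, 2000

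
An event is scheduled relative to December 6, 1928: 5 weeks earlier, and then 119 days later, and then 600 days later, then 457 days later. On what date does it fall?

Subtracting 5 weeks (= 35 days) from December 6, 1928:
Going back 6 days from December 6, 1928 reaches the end of the previous month; 35 − 6 = 29 left.
November 1928 has 30 days; 30 − 29 = 1 → November 1, 1928.
Counting forward 119 days from November 1, 1928:
November has 30 days, so 30 − 1 = 29 days remain after November 1, 1928; 119 − 29 = 90 left.
December 1928 has 31 days: 90 − 31 = 59 left.
January 1929 has 31 days: 59 − 31 = 28 left.
28 days into February 1929 → February 28, 1929.
Advancing 600 days from February 28, 1929:
February has 28 days, so 28 − 28 = 0 days remain after February 28, 1929; 600 − 0 = 600 left.
March 1929 has 31 days: 600 − 31 = 569 left.
April 1929 has 30 days: 569 − 30 = 539 left.
May 1929 has 31 days: 539 − 31 = 508 left.
June 1929 has 30 days: 508 − 30 = 478 left.
July 1929 has 31 days: 478 − 31 = 447 left.
August 1929 has 31 days: 447 − 31 = 416 left.
September 1929 has 30 days: 416 − 30 = 386 left.
October 1929 has 31 days: 386 − 31 = 355 left.
November 1929 has 30 days: 355 − 30 = 325 left.
December 1929 has 31 days: 325 − 31 = 294 left.
January 1930 has 31 days: 294 − 31 = 263 left.
February 1930 has 28 days (1930 is not a leap year): 263 − 28 = 235 left.
March 1930 has 31 days: 235 − 31 = 204 left.
April 1930 has 30 days: 204 − 30 = 174 left.
May 1930 has 31 days: 174 − 31 = 143 left.
June 1930 has 30 days: 143 − 30 = 113 left.
July 1930 has 31 days: 113 − 31 = 82 left.
August 1930 has 31 days: 82 − 31 = 51 left.
September 1930 has 30 days: 51 − 30 = 21 left.
21 days into October 1930 → October 21, 1930.
Advancing 457 days from October 21, 1930:
October has 31 days, so 31 − 21 = 10 days remain after October 21, 1930; 457 − 10 = 447 left.
November 1930 has 30 days: 447 − 30 = 417 left.
December 1930 has 31 days: 417 − 31 = 386 left.
January 1931 has 31 days: 386 − 31 = 355 left.
February 1931 has 28 days (1931 is not a leap year): 355 − 28 = 327 left.
March 1931 has 31 days: 327 − 31 = 296 left.
April 1931 has 30 days: 296 − 30 = 266 left.
May 1931 has 31 days: 266 − 31 = 235 left.
June 1931 has 30 days: 235 − 30 = 205 left.
July 1931 has 31 days: 205 − 31 = 174 left.
August 1931 has 31 days: 174 − 31 = 143 left.
September 1931 has 30 days: 143 − 30 = 113 left.
October 1931 has 31 days: 113 − 31 = 82 left.
November 1931 has 30 days: 82 − 30 = 52 left.
December 1931 has 31 days: 52 − 31 = 21 left.
21 days into January 1932 → January 21, 1932.

January 21, 1932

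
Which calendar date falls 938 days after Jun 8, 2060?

Adding 938 days from June 8, 2060.
June has 30 days, so 30 − 8 = 22 days remain after June 8, 2060; 938 − 22 = 916 left.
July 2060 has 31 days: 916 − 31 = 885 left.
August 2060 has 31 days: 885 − 31 = 854 left.
September 2060 has 30 days: 854 − 30 = 824 left.
October 2060 has 31 days: 824 − 31 = 793 left.
November 2060 has 30 days: 793 − 30 = 763 left.
December 2060 has 31 days: 763 − 31 = 732 left.
January 2061 has 31 days: 732 − 31 = 701 left.
February 2061 has 28 days (2061 is not a leap year): 701 − 28 = 673 left.
March 2061 has 31 days: 673 − 31 = 642 left.
April 2061 has 30 days: 642 − 30 = 612 left.
May 2061 has 31 days: 612 − 31 = 581 left.
June 2061 has 30 days: 581 − 30 = 551 left.
July 2061 has 31 days: 551 − 31 = 520 left.
August 2061 has 31 days: 520 − 31 = 489 left.
September 2061 has 30 days: 489 − 30 = 459 left.
October 2061 has 31 days: 459 − 31 = 428 left.
November 2061 has 30 days: 428 − 30 = 398 left.
December 2061 has 31 days: 398 − 31 = 367 left.
January 2062 has 31 days: 367 − 31 = 336 left.
February 2062 has 28 days (2062 is not a leap year): 336 − 28 = 308 left.
March 2062 has 31 days: 308 − 31 = 277 left.
April 2062 has 30 days: 277 − 30 = 247 left.
May 2062 has 31 days: 247 − 31 = 216 left.
June 2062 has 30 days: 216 − 30 = 186 left.
July 2062 has 31 days: 186 − 31 = 155 left.
August 2062 has 31 days: 155 − 31 = 124 left.
September 2062 has 30 days: 124 − 30 = 94 left.
October 2062 has 31 days: 94 − 31 = 63 left.
November 2062 has 30 days: 63 − 30 = 33 left.
December 2062 has 31 days: 33 − 31 = 2 left.
2 days into January 2063 → January 2, 2063.

January 2, 2063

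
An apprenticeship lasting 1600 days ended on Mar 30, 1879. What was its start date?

Subtracting 1600 days from March 30, 1879.
Going back 30 days from March 30, 1879 reaches the end of the previous month; 1600 − 30 = 1570 left.
February 1879 has 28 days (1879 is not a leap year): 1570 − 28 = 1542 left.
January 1879 has 31 days: 1542 − 31 = 1511 left.
December 1878 has 31 days: 1511 − 31 = 1480 left.
November 1878 has 30 days: 1480 − 30 = 1450 left.
October 1878 has 31 days: 1450 − 31 = 1419 left.
September 1878 has 30 days: 1419 − 30 = 1389 left.
August 1878 has 31 days: 1389 − 31 = 1358 left.
July 1878 has 31 days: 1358 − 31 = 1327 left.
June 1878 has 30 days: 1327 − 30 = 1297 left.
May 1878 has 31 days: 1297 − 31 = 1266 left.
April 1878 has 30 days: 1266 − 30 = 1236 left.
March 1878 has 31 days: 1236 − 31 = 1205 left.
February 1878 has 28 days (1878 is not a leap year): 1205 − 28 = 1177 left.
January 1878 has 31 days: 1177 − 31 = 1146 left.
December 1877 has 31 days: 1146 − 31 = 1115 left.
November 1877 has 30 days: 1115 − 30 = 1085 left.
October 1877 has 31 days: 1085 − 31 = 1054 left.
September 1877 has 30 days: 1054 − 30 = 1024 left.
August 1877 has 31 days: 1024 − 31 = 993 left.
July 1877 has 31 days: 993 − 31 = 962 left.
June 1877 has 30 days: 962 − 30 = 932 left.
May 1877 has 31 days: 932 − 31 = 901 left.
April 1877 has 30 days: 901 − 30 = 871 left.
March 1877 has 31 days: 871 − 31 = 840 left.
February 1877 has 28 days (1877 is not a leap year): 840 − 28 = 812 left.
January 1877 has 31 days: 812 − 31 = 781 left.
December 1876 has 31 days: 781 − 31 = 750 left.
November 1876 has 30 days: 750 − 30 = 720 left.
October 1876 has 31 days: 720 − 31 = 689 left.
September 1876 has 30 days: 689 − 30 = 659 left.
August 1876 has 31 days: 659 − 31 = 628 left.
July 1876 has 31 days: 628 − 31 = 597 left.
June 1876 has 30 days: 597 − 30 = 567 left.
May 1876 has 31 days: 567 − 31 = 536 left.
April 1876 has 30 days: 536 − 30 = 506 left.
March 1876 has 31 days: 506 − 31 = 475 left.
February 1876 has 29 days (1876 is a leap year): 475 − 29 = 446 left.
January 1876 has 31 days: 446 − 31 = 415 left.
December 1875 has 31 days: 415 − 31 = 384 left.
November 1875 has 30 days: 384 − 30 = 354 left.
October 1875 has 31 days: 354 − 31 = 323 left.
September 1875 has 30 days: 323 − 30 = 293 left.
August 1875 has 31 days: 293 − 31 = 262 left.
July 1875 has 31 days: 262 − 31 = 231 left.
June 1875 has 30 days: 231 − 30 = 201 left.
May 1875 has 31 days: 201 − 31 = 170 left.
April 1875 has 30 days: 170 − 30 = 140 left.
March 1875 has 31 days: 140 − 31 = 109 left.
February 1875 has 28 days (1875 is not a leap year): 109 − 28 = 81 left.
January 1875 has 31 days: 81 − 31 = 50 left.
December 1874 has 31 days: 50 − 31 = 19 left.
November 1874 has 30 days; 30 − 19 = 11 → November 11, 1874.

November 11, 1874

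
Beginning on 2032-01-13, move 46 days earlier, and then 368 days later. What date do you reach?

Going back 46 days from January 13, 2032:
Going back 13 days from January 13, 2032 reaches the end of the previous month; 46 − 13 = 33 left.
December 2031 has 31 days: 33 − 31 = 2 left.
November 2031 has 30 days; 30 − 2 = 28 → November 28, 2031.
Adding 368 days from November 28, 2031:
November has 30 days, so 30 − 28 = 2 days remain after November 28, 2031; 368 − 2 = 366 left.
December 2031 has 31 days: 366 − 31 = 335 left.
January 2032 has 31 days: 335 − 31 = 304 left.
February 2032 has 29 days (2032 is a leap year): 304 − 29 = 275 left.
March 2032 has 31 days: 275 − 31 = 244 left.
April 2032 has 30 days: 244 − 30 = 214 left.
May 2032 has 31 days: 214 − 31 = 183 left.
June 2032 has 30 days: 183 − 30 = 153 left.
July 2032 has 31 days: 153 − 31 = 122 left.
August 2032 has 31 days: 122 − 31 = 91 left.
September 2032 has 30 days: 91 − 30 = 61 left.
October 2032 has 31 days: 61 − 31 = 30 left.
30 days into November 2032 → November 30, 2032.

November 30, 2032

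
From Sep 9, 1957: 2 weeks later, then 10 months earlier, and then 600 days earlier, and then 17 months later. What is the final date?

September 3, 1956

Counting forward 2 weeks (= 14 days) from September 9, 1957:
September has 30 days; 9 + 14 = 23, still in September.
Subtracting 10 months from September 23, 1957:
month 9 − 10 = -1, which is month 11 of year 1956 → November 1956.
Day 23 is valid in November, giving November 23, 1956.
Subtracting 600 days from November 23, 1956:
Going back 23 days from November 23, 1956 reaches the end of the previous month; 600 − 23 = 577 left.
October 1956 has 31 days: 577 − 31 = 546 left.
September 1956 has 30 days: 546 − 30 = 516 left.
August 1956 has 31 days: 516 − 31 = 485 left.
July 1956 has 31 days: 485 − 31 = 454 left.
June 1956 has 30 days: 454 − 30 = 424 left.
May 1956 has 31 days: 424 − 31 = 393 left.
April 1956 has 30 days: 393 − 30 = 363 left.
March 1956 has 31 days: 363 − 31 = 332 left.
February 1956 has 29 days (1956 is a leap year): 332 − 29 = 303 left.
January 1956 has 31 days: 303 − 31 = 272 left.
December 1955 has 31 days: 272 − 31 = 241 left.
November 1955 has 30 days: 241 − 30 = 211 left.
October 1955 has 31 days: 211 − 31 = 180 left.
September 1955 has 30 days: 180 − 30 = 150 left.
August 1955 has 31 days: 150 − 31 = 119 left.
July 1955 has 31 days: 119 − 31 = 88 left.
June 1955 has 30 days: 88 − 30 = 58 left.
May 1955 has 31 days: 58 − 31 = 27 left.
April 1955 has 30 days; 30 − 27 = 3 → April 3, 1955.
Advancing 17 months from April 3, 1955:
month 4 + 17 = 21, which is month 9 of year 1956 → September 1956.
Day 3 is valid in September, giving September 3, 1956.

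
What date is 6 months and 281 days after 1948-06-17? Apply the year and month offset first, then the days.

Advancing 6 months and 281 days from June 17, 1948: first the month/year part, then the days.
month 6 + 6 = 12 → December 1948.
Day 17 is valid in December, giving December 17, 1948.
Now add 281 days from December 17, 1948.
December has 31 days, so 31 − 17 = 14 days remain after December 17, 1948; 281 − 14 = 267 left.
January 1949 has 31 days: 267 − 31 = 236 left.
February 1949 has 28 days (1949 is not a leap year): 236 − 28 = 208 left.
March 1949 has 31 days: 208 − 31 = 177 left.
April 1949 has 30 days: 177 − 30 = 147 left.
May 1949 has 31 days: 147 − 31 = 116 left.
June 1949 has 30 days: 116 − 30 = 86 left.
July 1949 has 31 days: 86 − 31 = 55 left.
August 1949 has 31 days: 55 − 31 = 24 left.
24 days into September 1949 → September 24, 1949.

September 24, 1949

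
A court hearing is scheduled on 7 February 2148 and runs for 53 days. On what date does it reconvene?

Advancing 53 days from February 7, 2148.
February has 29 days, so 29 − 7 = 22 days remain after February 7, 2148; 53 − 22 = 31 left.
31 days into March 2148 → March 31, 2148.

March 31, 2148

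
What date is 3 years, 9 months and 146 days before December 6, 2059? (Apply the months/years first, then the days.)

October 12, 2055

Counting back 3 years, 9 months and 146 days from December 6, 2059: first the month/year part, then the days.
-3 years → 2056; month 12 − 9 = 3 → March 2056.
Day 6 is valid in March, giving March 6, 2056.
Now subtract 146 days from March 6, 2056.
Going back 6 days from March 6, 2056 reaches the end of the previous month; 146 − 6 = 140 left.
February 2056 has 29 days (2056 is a leap year): 140 − 29 = 111 left.
January 2056 has 31 days: 111 − 31 = 80 left.
December 2055 has 31 days: 80 − 31 = 49 left.
November 2055 has 30 days: 49 − 30 = 19 left.
October 2055 has 31 days; 31 − 19 = 12 → October 12, 2055.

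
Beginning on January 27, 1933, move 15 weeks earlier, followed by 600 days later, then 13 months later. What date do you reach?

Subtracting 15 weeks (= 105 days) from January 27, 1933:
Going back 27 days from January 27, 1933 reaches the end of the previous month; 105 − 27 = 78 left.
December 1932 has 31 days: 78 − 31 = 47 left.
November 1932 has 30 days: 47 − 30 = 17 left.
October 1932 has 31 days; 31 − 17 = 14 → October 14, 1932.
Adding 600 days from October 14, 1932:
October has 31 days, so 31 − 14 = 17 days remain after October 14, 1932; 600 − 17 = 583 left.
November 1932 has 30 days: 583 − 30 = 553 left.
December 1932 has 31 days: 553 − 31 = 522 left.
January 1933 has 31 days: 522 − 31 = 491 left.
February 1933 has 28 days (1933 is not a leap year): 491 − 28 = 463 left.
March 1933 has 31 days: 463 − 31 = 432 left.
April 1933 has 30 days: 432 − 30 = 402 left.
May 1933 has 31 days: 402 − 31 = 371 left.
June 1933 has 30 days: 371 − 30 = 341 left.
July 1933 has 31 days: 341 − 31 = 310 left.
August 1933 has 31 days: 310 − 31 = 279 left.
September 1933 has 30 days: 279 − 30 = 249 left.
October 1933 has 31 days: 249 − 31 = 218 left.
November 1933 has 30 days: 218 − 30 = 188 left.
December 1933 has 31 days: 188 − 31 = 157 left.
January 1934 has 31 days: 157 − 31 = 126 left.
February 1934 has 28 days (1934 is not a leap year): 126 − 28 = 98 left.
March 1934 has 31 days: 98 − 31 = 67 left.
April 1934 has 30 days: 67 − 30 = 37 left.
May 1934 has 31 days: 37 − 31 = 6 left.
6 days into June 1934 → June 6, 1934.
Advancing 13 months from June 6, 1934:
month 6 + 13 = 19, which is month 7 of year 1935 → July 1935.
Day 6 is valid in July, giving July 6, 1935.

July 6, 1935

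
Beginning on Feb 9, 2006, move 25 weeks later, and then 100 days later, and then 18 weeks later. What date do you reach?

Adding 25 weeks (= 175 days) from February 9, 2006:
February has 28 days, so 28 − 9 = 19 days remain after February 9, 2006; 175 − 19 = 156 left.
March 2006 has 31 days: 156 − 31 = 125 left.
April 2006 has 30 days: 125 − 30 = 95 left.
May 2006 has 31 days: 95 − 31 = 64 left.
June 2006 has 30 days: 64 − 30 = 34 left.
July 2006 has 31 days: 34 − 31 = 3 left.
3 days into August 2006 → August 3, 2006.
Counting forward 100 days from August 3, 2006:
August has 31 days, so 31 − 3 = 28 days remain after August 3, 2006; 100 − 28 = 72 left.
September 2006 has 30 days: 72 − 30 = 42 left.
October 2006 has 31 days: 42 − 31 = 11 left.
11 days into November 2006 → November 11, 2006.
Counting forward 18 weeks (= 126 days) from November 11, 2006:
November has 30 days, so 30 − 11 = 19 days remain after November 11, 2006; 126 − 19 = 107 left.
December 2006 has 31 days: 107 − 31 = 76 left.
January 2007 has 31 days: 76 − 31 = 45 left.
February 2007 has 28 days (2007 is not a leap year): 45 − 28 = 17 left.
17 days into March 2007 → March 17, 2007.

March 17, 2007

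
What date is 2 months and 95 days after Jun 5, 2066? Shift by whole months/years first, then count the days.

Adding 2 months and 95 days from June 5, 2066: first the month/year part, then the days.
month 6 + 2 = 8 → August 2066.
Day 5 is valid in August, giving August 5, 2066.
Now add 95 days from August 5, 2066.
August has 31 days, so 31 − 5 = 26 days remain after August 5, 2066; 95 − 26 = 69 left.
September 2066 has 30 days: 69 − 30 = 39 left.
October 2066 has 31 days: 39 − 31 = 8 left.
8 days into November 2066 → November 8, 2066.

November 8, 2066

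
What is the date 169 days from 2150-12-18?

June 5, 2151

Counting forward 169 days from December 18, 2150.
December has 31 days, so 31 − 18 = 13 days remain after December 18, 2150; 169 − 13 = 156 left.
January 2151 has 31 days: 156 − 31 = 125 left.
February 2151 has 28 days (2151 is not a leap year): 125 − 28 = 97 left.
March 2151 has 31 days: 97 − 31 = 66 left.
April 2151 has 30 days: 66 − 30 = 36 left.
May 2151 has 31 days: 36 − 31 = 5 left.
5 days into June 2151 → June 5, 2151.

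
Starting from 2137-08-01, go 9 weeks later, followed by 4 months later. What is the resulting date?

February 3, 2138

Counting forward 9 weeks (= 63 days) from August 1, 2137:
August has 31 days, so 31 − 1 = 30 days remain after August 1, 2137; 63 − 30 = 33 left.
September 2137 has 30 days: 33 − 30 = 3 left.
3 days into October 2137 → October 3, 2137.
Adding 4 months from October 3, 2137:
month 10 + 4 = 14, which is month 2 of year 2138 → February 2138.
Day 3 is valid in February, giving February 3, 2138.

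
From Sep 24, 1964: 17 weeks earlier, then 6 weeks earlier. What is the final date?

Going back 17 weeks (= 119 days) from September 24, 1964:
Going back 24 days from September 24, 1964 reaches the end of the previous month; 119 − 24 = 95 left.
August 1964 has 31 days: 95 − 31 = 64 left.
July 1964 has 31 days: 64 − 31 = 33 left.
June 1964 has 30 days: 33 − 30 = 3 left.
May 1964 has 31 days; 31 − 3 = 28 → May 28, 1964.
Going back 6 weeks (= 42 days) from May 28, 1964:
Going back 28 days from May 28, 1964 reaches the end of the previous month; 42 − 28 = 14 left.
April 1964 has 30 days; 30 − 14 = 16 → April 16, 1964.

April 16, 1964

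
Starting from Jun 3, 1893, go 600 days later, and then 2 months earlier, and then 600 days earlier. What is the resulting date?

Adding 600 days from June 3, 1893:
June has 30 days, so 30 − 3 = 27 days remain after June 3, 1893; 600 − 27 = 573 left.
July 1893 has 31 days: 573 − 31 = 542 left.
August 1893 has 31 days: 542 − 31 = 511 left.
September 1893 has 30 days: 511 − 30 = 481 left.
October 1893 has 31 days: 481 − 31 = 450 left.
November 1893 has 30 days: 450 − 30 = 420 left.
December 1893 has 31 days: 420 − 31 = 389 left.
January 1894 has 31 days: 389 − 31 = 358 left.
February 1894 has 28 days (1894 is not a leap year): 358 − 28 = 330 left.
March 1894 has 31 days: 330 − 31 = 299 left.
April 1894 has 30 days: 299 − 30 = 269 left.
May 1894 has 31 days: 269 − 31 = 238 left.
June 1894 has 30 days: 238 − 30 = 208 left.
July 1894 has 31 days: 208 − 31 = 177 left.
August 1894 has 31 days: 177 − 31 = 146 left.
September 1894 has 30 days: 146 − 30 = 116 left.
October 1894 has 31 days: 116 − 31 = 85 left.
November 1894 has 30 days: 85 − 30 = 55 left.
December 1894 has 31 days: 55 − 31 = 24 left.
24 days into January 1895 → January 24, 1895.
Subtracting 2 months from January 24, 1895:
month 1 − 2 = -1, which is month 11 of year 1894 → November 1894.
Day 24 is valid in November, giving November 24, 1894.
Counting back 600 days from November 24, 1894:
Going back 24 days from November 24, 1894 reaches the end of the previous month; 600 − 24 = 576 left.
October 1894 has 31 days: 576 − 31 = 545 left.
September 1894 has 30 days: 545 − 30 = 515 left.
August 1894 has 31 days: 515 − 31 = 484 left.
July 1894 has 31 days: 484 − 31 = 453 left.
June 1894 has 30 days: 453 − 30 = 423 left.
May 1894 has 31 days: 423 − 31 = 392 left.
April 1894 has 30 days: 392 − 30 = 362 left.
March 1894 has 31 days: 362 − 31 = 331 left.
February 1894 has 28 days (1894 is not a leap year): 331 − 28 = 303 left.
January 1894 has 31 days: 303 − 31 = 272 left.
December 1893 has 31 days: 272 − 31 = 241 left.
November 1893 has 30 days: 241 − 30 = 211 left.
October 1893 has 31 days: 211 − 31 = 180 left.
September 1893 has 30 days: 180 − 30 = 150 left.
August 1893 has 31 days: 150 − 31 = 119 left.
July 1893 has 31 days: 119 − 31 = 88 left.
June 1893 has 30 days: 88 − 30 = 58 left.
May 1893 has 31 days: 58 − 31 = 27 left.
April 1893 has 30 days; 30 − 27 = 3 → April 3, 1893.

April 3, 1893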